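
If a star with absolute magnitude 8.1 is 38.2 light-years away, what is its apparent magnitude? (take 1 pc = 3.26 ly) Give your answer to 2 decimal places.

m ≈ 8.44

d = 38.2 ly / 3.26 = 11.72 pc
m = M + 5 log₁₀ d − 5 = 8.1 + 5·1.0688 − 5 = 8.444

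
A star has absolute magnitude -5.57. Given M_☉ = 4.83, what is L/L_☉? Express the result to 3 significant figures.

M − M_☉ = -5.57 − 4.83 = -10.400
L/L_☉ = 10^(−0.4 (M − M_☉)) = 10^4.160 = 14450

L/L_☉ ≈ 14500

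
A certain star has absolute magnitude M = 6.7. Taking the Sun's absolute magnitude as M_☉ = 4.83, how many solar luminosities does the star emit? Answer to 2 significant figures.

M − M_☉ = 6.7 − 4.83 = 1.870
L/L_☉ = 10^(−0.4 (M − M_☉)) = 10^-0.748 = 0.1786

L/L_☉ ≈ 0.18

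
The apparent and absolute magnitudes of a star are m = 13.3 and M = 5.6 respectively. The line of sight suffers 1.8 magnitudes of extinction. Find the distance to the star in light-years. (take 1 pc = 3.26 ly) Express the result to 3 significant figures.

m − M = 5 log₁₀(d/10 pc) + A  ⇒  13.3 − (5.6) − 1.8 = 5 log₁₀(d/10)
5.900 = 5 log₁₀(d/10)
log₁₀ d = (m − M − A)/5 + 1 = 2.1800
d = 10^2.1800 = 151.4 pc
= 493.4 ly

d ≈ 493 ly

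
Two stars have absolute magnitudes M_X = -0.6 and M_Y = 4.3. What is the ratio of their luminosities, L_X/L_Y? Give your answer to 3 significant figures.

L_X/L_Y ≈ 91.2

ΔM = M_X − M_Y = -4.9
L_X/L_Y = 10^(−0.4 ΔM) = 10^1.960 = 91.20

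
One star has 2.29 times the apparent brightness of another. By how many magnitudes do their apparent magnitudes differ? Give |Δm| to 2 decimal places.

Pogson: Δm = −2.5 log₁₀(ratio) = −2.5 log₁₀(2.29) = −2.5 × 0.3598 = -0.900

|Δm| ≈ 0.90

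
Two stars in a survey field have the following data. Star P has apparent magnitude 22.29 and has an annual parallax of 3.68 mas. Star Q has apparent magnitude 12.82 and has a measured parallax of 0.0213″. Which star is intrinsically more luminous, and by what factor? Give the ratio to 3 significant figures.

Star Q is more luminous, by a factor of 183.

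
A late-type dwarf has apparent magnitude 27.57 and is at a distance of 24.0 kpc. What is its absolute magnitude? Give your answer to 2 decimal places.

M ≈ 10.67

d = 24.0 kpc = 24000 pc
5 log₁₀(d/10 pc) = 5 log₁₀(24000) − 5 = 16.901
M = m − 5 log₁₀(d/10) = 27.57 − 16.901 = 10.669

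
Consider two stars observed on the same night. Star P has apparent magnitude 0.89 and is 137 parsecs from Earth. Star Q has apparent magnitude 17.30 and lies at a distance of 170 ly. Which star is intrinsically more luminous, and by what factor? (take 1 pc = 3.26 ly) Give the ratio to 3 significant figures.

Star P: M = m − 5 log₁₀ d + 5 = 0.89 − 5·2.1367 + 5 = -4.794
Star Q: d = 170 ly / 3.26 = 52.15 pc
Star Q: M = m − 5 log₁₀ d + 5 = 17.30 − 5·1.7172 + 5 = 13.714
ΔM = M_P − M_Q = -4.794 − (13.714) = -18.507; smaller M is more luminous → Star P.
L ratio = 10^(0.4 |ΔM|) = 10^7.403 = 2.529×10^7

Star P is more luminous, by a factor of 2.53×10^7.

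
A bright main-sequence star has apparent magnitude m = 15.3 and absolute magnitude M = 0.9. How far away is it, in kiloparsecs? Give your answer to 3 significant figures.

μ = m − M = 14.400
m − M = 5 log₁₀ d − 5
log₁₀ d = (m − M)/5 + 1 = 3.8800
d = 10^3.8800 = 7586 pc
= 7.586 kpc

d ≈ 7.59 kpc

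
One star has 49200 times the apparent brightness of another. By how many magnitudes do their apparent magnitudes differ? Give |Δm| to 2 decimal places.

|Δm| ≈ 11.73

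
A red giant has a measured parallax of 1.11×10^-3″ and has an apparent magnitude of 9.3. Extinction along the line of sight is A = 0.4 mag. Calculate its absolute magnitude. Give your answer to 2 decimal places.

M ≈ -0.87

d = 1/p = 1/1.11×10^-3″ = 900.9 pc
5 log₁₀(d/10 pc) = 5 log₁₀(900.9) − 5 = 9.773
M = m − 5 log₁₀(d/10) − A = 9.3 − 9.773 − 0.4 = -0.873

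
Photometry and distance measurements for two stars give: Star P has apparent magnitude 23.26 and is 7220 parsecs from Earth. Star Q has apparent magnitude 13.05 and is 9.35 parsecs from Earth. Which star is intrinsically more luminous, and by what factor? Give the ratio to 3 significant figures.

Star P: M = m − 5 log₁₀ d + 5 = 23.26 − 5·3.8585 + 5 = 8.967
Star Q: M = m − 5 log₁₀ d + 5 = 13.05 − 5·0.9708 + 5 = 13.196
ΔM = M_P − M_Q = 8.967 − (13.196) = -4.229; smaller M is more luminous → Star P.
L ratio = 10^(0.4 |ΔM|) = 10^1.691 = 49.14

Star P is more luminous, by a factor of 49.1.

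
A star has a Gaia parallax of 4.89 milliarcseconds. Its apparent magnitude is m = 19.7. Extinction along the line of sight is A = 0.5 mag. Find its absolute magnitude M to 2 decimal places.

M ≈ 12.65

p = 4.89 mas = 4.89×10^-3″ → d = 1/p = 204.5 pc
5 log₁₀(d/10 pc) = 5 log₁₀(204.5) − 5 = 6.553
M = m − 5 log₁₀(d/10) − A = 19.7 − 6.553 − 0.5 = 12.647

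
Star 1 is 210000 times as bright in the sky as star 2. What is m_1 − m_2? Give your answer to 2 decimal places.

m_1 − m_2 ≈ -13.31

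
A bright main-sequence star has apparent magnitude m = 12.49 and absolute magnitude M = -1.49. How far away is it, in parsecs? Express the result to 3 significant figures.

Distance modulus: m − M = 12.49 − (-1.49) = 13.980
m − M = 5 log₁₀ d − 5
log₁₀ d = (m − M)/5 + 1 = 3.7960
d = 10^3.7960 = 6252 pc

d ≈ 6250 pc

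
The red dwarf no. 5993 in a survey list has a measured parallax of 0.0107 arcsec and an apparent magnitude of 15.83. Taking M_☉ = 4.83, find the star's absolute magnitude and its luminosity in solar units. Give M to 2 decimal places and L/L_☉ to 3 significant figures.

M ≈ 10.98; L/L_☉ ≈ 3.48×10^-3

d = 1/p = 1/0.0107″ = 93.46 pc
M = m − 5 log₁₀ d + 5 = 15.83 − 5·1.9706 + 5 = 10.977
M − M_☉ = 10.977 − 4.83 = 6.147
L/L_☉ = 10^(−0.4 × 6.147) = 3.477×10^-3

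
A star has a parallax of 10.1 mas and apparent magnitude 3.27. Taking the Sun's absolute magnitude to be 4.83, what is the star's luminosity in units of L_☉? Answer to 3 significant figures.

L/L_☉ ≈ 412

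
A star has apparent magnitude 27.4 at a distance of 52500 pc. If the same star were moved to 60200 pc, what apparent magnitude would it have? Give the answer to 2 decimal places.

m ≈ 27.70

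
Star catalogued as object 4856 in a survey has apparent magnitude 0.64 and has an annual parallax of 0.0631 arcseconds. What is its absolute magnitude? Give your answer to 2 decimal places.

d = 1/p = 1/0.0631″ = 15.85 pc
5 log₁₀(d/10 pc) = 5 log₁₀(15.85) − 5 = 1.000
M = m − 5 log₁₀(d/10) = 0.64 − 1.000 = -0.360

M ≈ -0.36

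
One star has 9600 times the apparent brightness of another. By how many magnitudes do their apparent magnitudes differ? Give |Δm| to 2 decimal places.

|Δm| ≈ 9.96

Pogson: Δm = −2.5 log₁₀(ratio) = −2.5 log₁₀(9600) = −2.5 × 3.9823 = -9.956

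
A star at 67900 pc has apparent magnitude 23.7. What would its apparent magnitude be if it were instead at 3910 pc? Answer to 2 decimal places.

m ≈ 17.50

Flux ∝ 1/d², so Δm = 5 log₁₀(d₂/d₁) = 5 log₁₀(3910/67900) = -6.198
m₂ = m₁ + Δm = 23.7 + (-6.198) = 17.502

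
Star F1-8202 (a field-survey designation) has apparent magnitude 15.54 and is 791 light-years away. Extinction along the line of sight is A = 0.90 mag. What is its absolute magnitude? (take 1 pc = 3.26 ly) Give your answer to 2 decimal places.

M ≈ 7.72

d = 791 ly / 3.26 = 242.6 pc
5 log₁₀(d/10 pc) = 5 log₁₀(242.6) − 5 = 6.925
M = m − 5 log₁₀(d/10) − A = 15.54 − 6.925 − 0.90 = 7.715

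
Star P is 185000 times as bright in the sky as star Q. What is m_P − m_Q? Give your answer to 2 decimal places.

m_P − m_Q ≈ -13.17

Pogson: Δm = −2.5 log₁₀(ratio) = −2.5 log₁₀(185000) = −2.5 × 5.2672 = -13.168
Star P is brighter, so it has the smaller magnitude: the difference is negative.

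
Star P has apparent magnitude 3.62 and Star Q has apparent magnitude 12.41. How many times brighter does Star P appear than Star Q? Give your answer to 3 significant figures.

3280

Δm = 3.62 − (12.41) = -8.79
Flux ratio = 10^(−0.4 Δm) = 10^(−0.4 × -8.79) = 10^3.516 = 3281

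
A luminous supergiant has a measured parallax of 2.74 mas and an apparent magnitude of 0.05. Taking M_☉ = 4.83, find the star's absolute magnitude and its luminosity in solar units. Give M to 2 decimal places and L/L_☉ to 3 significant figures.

d = 1/p = 1000/2.74 mas = 365.0 pc
M = m − 5 log₁₀ d + 5 = 0.05 − 5·2.5622 + 5 = -7.761
M − M_☉ = -7.761 − 4.83 = -12.591
L/L_☉ = 10^(−0.4 × -12.591) = 108800

M ≈ -7.76; L/L_☉ ≈ 109000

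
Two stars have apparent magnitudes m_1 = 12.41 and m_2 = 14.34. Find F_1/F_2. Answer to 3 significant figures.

Magnitude difference = -1.93
Flux ratio = 10^(−0.4 Δm) = 10^(−0.4 × -1.93) = 10^0.772 = 5.916

F_1/F_2 ≈ 5.92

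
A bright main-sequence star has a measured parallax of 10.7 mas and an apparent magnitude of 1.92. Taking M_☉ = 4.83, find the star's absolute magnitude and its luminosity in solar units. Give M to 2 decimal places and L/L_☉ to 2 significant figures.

M ≈ -2.93; L/L_☉ ≈ 1300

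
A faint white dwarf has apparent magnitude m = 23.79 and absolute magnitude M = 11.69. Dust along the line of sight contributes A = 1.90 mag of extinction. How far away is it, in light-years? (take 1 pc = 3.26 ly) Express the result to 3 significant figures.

d ≈ 3570 ly

m − M = 5 log₁₀(d/10 pc) + A  ⇒  23.79 − (11.69) − 1.90 = 5 log₁₀(d/10)
10.200 = 5 log₁₀(d/10)
log₁₀ d = (m − M − A)/5 + 1 = 3.0400
d = 10^3.0400 = 1096 pc
= 3575 ly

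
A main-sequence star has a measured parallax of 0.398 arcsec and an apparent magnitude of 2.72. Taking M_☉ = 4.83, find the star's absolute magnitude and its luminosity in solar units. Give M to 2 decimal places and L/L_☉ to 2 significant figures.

d = 1/p = 1/0.398″ = 2.513 pc
M = m − 5 log₁₀ d + 5 = 2.72 − 5·0.4001 + 5 = 5.719
M − M_☉ = 5.719 − 4.83 = 0.889
L/L_☉ = 10^(−0.4 × 0.889) = 0.4408

M ≈ 5.72; L/L_☉ ≈ 0.44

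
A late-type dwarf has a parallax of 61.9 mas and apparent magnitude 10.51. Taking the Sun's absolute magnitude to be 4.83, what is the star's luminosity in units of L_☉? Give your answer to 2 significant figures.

d = 1/p = 1000/61.9 mas = 16.16 pc
M = m − 5 log₁₀ d + 5 = 10.51 − 5·1.2083 + 5 = 9.468
M − M_☉ = 9.468 − 4.83 = 4.638
L/L_☉ = 10^(−0.4 × 4.638) = 0.01395

L/L_☉ ≈ 0.014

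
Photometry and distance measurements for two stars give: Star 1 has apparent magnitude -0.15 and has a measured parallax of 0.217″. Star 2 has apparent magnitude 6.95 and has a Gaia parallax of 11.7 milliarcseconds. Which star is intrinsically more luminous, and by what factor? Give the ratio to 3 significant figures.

Star 1: d = 1/p = 1/0.217″ = 4.608 pc
Star 1: M = m − 5 log₁₀ d + 5 = -0.15 − 5·0.6635 + 5 = 1.532
Star 2: p = 11.7 mas = 0.0117″ → d = 1/p = 85.47 pc
Star 2: M = m − 5 log₁₀ d + 5 = 6.95 − 5·1.9318 + 5 = 2.291
ΔM = M_1 − M_2 = 1.532 − (2.291) = -0.759; smaller M is more luminous → Star 1.
L ratio = 10^(0.4 |ΔM|) = 10^0.303 = 2.011

Star 1 is more luminous, by a factor of 2.01.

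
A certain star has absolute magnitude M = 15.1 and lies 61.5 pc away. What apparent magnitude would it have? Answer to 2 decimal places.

m ≈ 19.04

m = M + 5 log₁₀ d − 5 = 15.1 + 5·1.7889 − 5 = 19.044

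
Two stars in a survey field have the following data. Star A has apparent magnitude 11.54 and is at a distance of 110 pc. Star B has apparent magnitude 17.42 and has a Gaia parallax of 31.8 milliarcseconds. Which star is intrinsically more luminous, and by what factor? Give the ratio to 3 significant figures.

Star A is more luminous, by a factor of 2750.

Star A: M = m − 5 log₁₀ d + 5 = 11.54 − 5·2.0414 + 5 = 6.333
Star B: p = 31.8 mas = 0.0318″ → d = 1/p = 31.45 pc
Star B: M = m − 5 log₁₀ d + 5 = 17.42 − 5·1.4976 + 5 = 14.932
ΔM = M_A − M_B = 6.333 − (14.932) = -8.599; smaller M is more luminous → Star A.
L ratio = 10^(0.4 |ΔM|) = 10^3.440 = 2752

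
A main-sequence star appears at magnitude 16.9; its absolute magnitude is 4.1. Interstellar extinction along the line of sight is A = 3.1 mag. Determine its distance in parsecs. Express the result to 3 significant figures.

d ≈ 871 pc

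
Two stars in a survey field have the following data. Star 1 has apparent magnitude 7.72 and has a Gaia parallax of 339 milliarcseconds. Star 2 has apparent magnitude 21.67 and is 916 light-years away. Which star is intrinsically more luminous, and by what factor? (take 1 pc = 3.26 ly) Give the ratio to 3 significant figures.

Star 1: p = 339 mas = 0.339″ → d = 1/p = 2.950 pc
Star 1: M = m − 5 log₁₀ d + 5 = 7.72 − 5·0.4698 + 5 = 10.371
Star 2: d = 916 ly / 3.26 = 281.0 pc
Star 2: M = m − 5 log₁₀ d + 5 = 21.67 − 5·2.4487 + 5 = 14.427
ΔM = M_1 − M_2 = 10.371 − (14.427) = -4.056; smaller M is more luminous → Star 1.
L ratio = 10^(0.4 |ΔM|) = 10^1.622 = 41.90

Star 1 is more luminous, by a factor of 41.9.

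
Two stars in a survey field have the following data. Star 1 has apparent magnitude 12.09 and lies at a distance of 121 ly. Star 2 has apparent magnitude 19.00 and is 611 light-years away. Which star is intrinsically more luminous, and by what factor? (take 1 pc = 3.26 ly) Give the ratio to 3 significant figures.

Star 1 is more luminous, by a factor of 22.8.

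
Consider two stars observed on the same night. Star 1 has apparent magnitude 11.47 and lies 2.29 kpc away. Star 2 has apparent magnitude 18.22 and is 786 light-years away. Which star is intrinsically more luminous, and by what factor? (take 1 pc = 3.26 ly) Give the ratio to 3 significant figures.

Star 1 is more luminous, by a factor of 45200.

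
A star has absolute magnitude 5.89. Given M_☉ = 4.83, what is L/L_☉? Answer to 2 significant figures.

M − M_☉ = 5.89 − 4.83 = 1.060
L/L_☉ = 10^(−0.4 (M − M_☉)) = 10^-0.424 = 0.3767

L/L_☉ ≈ 0.38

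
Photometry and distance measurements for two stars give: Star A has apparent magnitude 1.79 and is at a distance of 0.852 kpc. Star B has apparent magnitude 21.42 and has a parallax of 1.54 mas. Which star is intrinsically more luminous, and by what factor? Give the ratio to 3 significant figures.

Star A: d = 0.852 kpc = 852.0 pc
Star A: M = m − 5 log₁₀ d + 5 = 1.79 − 5·2.9304 + 5 = -7.862
Star B: p = 1.54 mas = 1.54×10^-3″ → d = 1/p = 649.4 pc
Star B: M = m − 5 log₁₀ d + 5 = 21.42 − 5·2.8125 + 5 = 12.358
ΔM = M_A − M_B = -7.862 − (12.358) = -20.220; smaller M is more luminous → Star A.
L ratio = 10^(0.4 |ΔM|) = 10^8.088 = 1.224×10^8

Star A is more luminous, by a factor of 1.22×10^8.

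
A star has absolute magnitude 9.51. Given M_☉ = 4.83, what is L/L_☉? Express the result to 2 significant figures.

L/L_☉ ≈ 0.013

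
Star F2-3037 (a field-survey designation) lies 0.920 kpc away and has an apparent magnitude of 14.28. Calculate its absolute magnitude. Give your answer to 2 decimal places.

d = 0.920 kpc = 920.0 pc
5 log₁₀(d/10 pc) = 5 log₁₀(920.0) − 5 = 9.819
M = m − 5 log₁₀(d/10) = 14.28 − 9.819 = 4.461

M ≈ 4.46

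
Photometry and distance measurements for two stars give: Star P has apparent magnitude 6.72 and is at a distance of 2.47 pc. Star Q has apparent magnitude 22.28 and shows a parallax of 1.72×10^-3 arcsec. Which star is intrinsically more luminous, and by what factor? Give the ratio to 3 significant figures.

Star P: M = m − 5 log₁₀ d + 5 = 6.72 − 5·0.3927 + 5 = 9.757
Star Q: d = 1/p = 1/1.72×10^-3″ = 581.4 pc
Star Q: M = m − 5 log₁₀ d + 5 = 22.28 − 5·2.7645 + 5 = 13.458
ΔM = M_P − M_Q = 9.757 − (13.458) = -3.701; smaller M is more luminous → Star P.
L ratio = 10^(0.4 |ΔM|) = 10^1.480 = 30.23

Star P is more luminous, by a factor of 30.2.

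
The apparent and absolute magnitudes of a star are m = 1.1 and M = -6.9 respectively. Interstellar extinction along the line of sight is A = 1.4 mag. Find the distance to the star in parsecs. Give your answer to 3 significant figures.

m − M = 5 log₁₀(d/10 pc) + A  ⇒  1.1 − (-6.9) − 1.4 = 5 log₁₀(d/10)
6.600 = 5 log₁₀(d/10)
log₁₀ d = (m − M − A)/5 + 1 = 2.3200
d = 10^2.3200 = 208.9 pc

d ≈ 209 pc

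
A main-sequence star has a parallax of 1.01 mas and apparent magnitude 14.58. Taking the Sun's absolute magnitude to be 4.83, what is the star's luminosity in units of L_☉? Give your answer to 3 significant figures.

L/L_☉ ≈ 1.23

d = 1/p = 1000/1.01 mas = 990.1 pc
M = m − 5 log₁₀ d + 5 = 14.58 − 5·2.9957 + 5 = 4.602
M − M_☉ = 4.602 − 4.83 = -0.228
L/L_☉ = 10^(−0.4 × -0.228) = 1.234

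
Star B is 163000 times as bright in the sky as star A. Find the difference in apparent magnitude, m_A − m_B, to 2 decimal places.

Pogson: Δm = −2.5 log₁₀(ratio) = −2.5 log₁₀(163000) = −2.5 × 5.2122 = -13.030
Star B is brighter so has the smaller magnitude: m_A − m_B is positive.

m_A − m_B ≈ 13.03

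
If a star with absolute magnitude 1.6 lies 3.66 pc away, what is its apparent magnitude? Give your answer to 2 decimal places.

m = M + 5 log₁₀ d − 5 = 1.6 + 5·0.5635 − 5 = -0.583

m ≈ -0.58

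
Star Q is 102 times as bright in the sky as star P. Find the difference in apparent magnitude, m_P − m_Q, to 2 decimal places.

Pogson: Δm = −2.5 log₁₀(ratio) = −2.5 log₁₀(102) = −2.5 × 2.0086 = -5.022
Star Q is brighter so has the smaller magnitude: m_P − m_Q is positive.

m_P − m_Q ≈ 5.02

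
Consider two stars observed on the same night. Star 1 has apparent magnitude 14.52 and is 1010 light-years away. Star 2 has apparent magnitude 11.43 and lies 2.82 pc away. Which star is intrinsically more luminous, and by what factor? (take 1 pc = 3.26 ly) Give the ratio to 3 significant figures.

Star 1 is more luminous, by a factor of 701.

Star 1: d = 1010 ly / 3.26 = 309.8 pc
Star 1: M = m − 5 log₁₀ d + 5 = 14.52 − 5·2.4911 + 5 = 7.064
Star 2: M = m − 5 log₁₀ d + 5 = 11.43 − 5·0.4502 + 5 = 14.179
ΔM = M_1 − M_2 = 7.064 − (14.179) = -7.114; smaller M is more luminous → Star 1.
L ratio = 10^(0.4 |ΔM|) = 10^2.846 = 701.0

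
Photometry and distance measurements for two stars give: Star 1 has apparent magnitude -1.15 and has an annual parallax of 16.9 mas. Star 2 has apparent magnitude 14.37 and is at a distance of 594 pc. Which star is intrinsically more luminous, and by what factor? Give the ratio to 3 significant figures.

Star 1 is more luminous, by a factor of 16000.

Star 1: p = 16.9 mas = 0.0169″ → d = 1/p = 59.17 pc
Star 1: M = m − 5 log₁₀ d + 5 = -1.15 − 5·1.7721 + 5 = -5.011
Star 2: M = m − 5 log₁₀ d + 5 = 14.37 − 5·2.7738 + 5 = 5.501
ΔM = M_1 − M_2 = -5.011 − (5.501) = -10.512; smaller M is more luminous → Star 1.
L ratio = 10^(0.4 |ΔM|) = 10^4.205 = 16020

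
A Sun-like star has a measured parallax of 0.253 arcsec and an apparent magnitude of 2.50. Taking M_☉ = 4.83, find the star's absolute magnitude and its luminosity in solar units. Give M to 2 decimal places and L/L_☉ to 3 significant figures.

M ≈ 4.52; L/L_☉ ≈ 1.34

d = 1/p = 1/0.253″ = 3.953 pc
M = m − 5 log₁₀ d + 5 = 2.50 − 5·0.5969 + 5 = 4.516
M − M_☉ = 4.516 − 4.83 = -0.314
L/L_☉ = 10^(−0.4 × -0.314) = 1.336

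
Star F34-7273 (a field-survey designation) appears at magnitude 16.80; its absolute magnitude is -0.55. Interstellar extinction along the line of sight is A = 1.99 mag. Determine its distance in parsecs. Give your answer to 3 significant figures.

d ≈ 11800 pc

m − M = 5 log₁₀(d/10 pc) + A  ⇒  16.80 − (-0.55) − 1.99 = 5 log₁₀(d/10)
15.360 = 5 log₁₀(d/10)
log₁₀ d = (m − M − A)/5 + 1 = 4.0720
d = 10^4.0720 = 11800 pc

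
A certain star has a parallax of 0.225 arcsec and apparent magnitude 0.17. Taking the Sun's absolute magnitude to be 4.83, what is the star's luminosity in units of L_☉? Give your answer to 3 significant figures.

L/L_☉ ≈ 14.4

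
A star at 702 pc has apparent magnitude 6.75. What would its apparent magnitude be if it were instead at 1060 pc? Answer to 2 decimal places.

Flux ∝ 1/d², so Δm = 5 log₁₀(d₂/d₁) = 5 log₁₀(1060/702) = 0.895
m₂ = m₁ + Δm = 6.75 + (0.895) = 7.645

m ≈ 7.64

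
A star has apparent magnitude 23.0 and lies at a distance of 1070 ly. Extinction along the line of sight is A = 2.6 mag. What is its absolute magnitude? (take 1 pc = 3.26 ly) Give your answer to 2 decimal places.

d = 1070 ly / 3.26 = 328.2 pc
5 log₁₀(d/10 pc) = 5 log₁₀(328.2) − 5 = 7.581
M = m − 5 log₁₀(d/10) − A = 23.0 − 7.581 − 2.6 = 12.819

M ≈ 12.82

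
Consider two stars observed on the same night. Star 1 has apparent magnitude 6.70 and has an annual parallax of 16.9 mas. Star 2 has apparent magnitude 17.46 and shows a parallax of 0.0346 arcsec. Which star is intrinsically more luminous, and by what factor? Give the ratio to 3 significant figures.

Star 1 is more luminous, by a factor of 84400.

Star 1: p = 16.9 mas = 0.0169″ → d = 1/p = 59.17 pc
Star 1: M = m − 5 log₁₀ d + 5 = 6.70 − 5·1.7721 + 5 = 2.839
Star 2: d = 1/p = 1/0.0346″ = 28.90 pc
Star 2: M = m − 5 log₁₀ d + 5 = 17.46 − 5·1.4609 + 5 = 15.155
ΔM = M_1 − M_2 = 2.839 − (15.155) = -12.316; smaller M is more luminous → Star 1.
L ratio = 10^(0.4 |ΔM|) = 10^4.926 = 84410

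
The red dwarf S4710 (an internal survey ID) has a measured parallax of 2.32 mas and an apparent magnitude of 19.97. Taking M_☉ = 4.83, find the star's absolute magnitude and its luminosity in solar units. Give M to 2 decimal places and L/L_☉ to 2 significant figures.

M ≈ 11.80; L/L_☉ ≈ 1.6×10^-3

d = 1/p = 1000/2.32 mas = 431.0 pc
M = m − 5 log₁₀ d + 5 = 19.97 − 5·2.6345 + 5 = 11.797
M − M_☉ = 11.797 − 4.83 = 6.967
L/L_☉ = 10^(−0.4 × 6.967) = 1.633×10^-3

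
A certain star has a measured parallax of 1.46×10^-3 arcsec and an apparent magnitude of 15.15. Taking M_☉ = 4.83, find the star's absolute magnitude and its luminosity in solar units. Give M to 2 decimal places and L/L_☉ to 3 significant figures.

M ≈ 5.97; L/L_☉ ≈ 0.349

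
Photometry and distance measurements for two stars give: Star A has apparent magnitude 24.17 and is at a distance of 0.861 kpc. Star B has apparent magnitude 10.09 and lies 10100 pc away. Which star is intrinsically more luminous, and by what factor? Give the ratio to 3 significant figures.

Star B is more luminous, by a factor of 5.90×10^7.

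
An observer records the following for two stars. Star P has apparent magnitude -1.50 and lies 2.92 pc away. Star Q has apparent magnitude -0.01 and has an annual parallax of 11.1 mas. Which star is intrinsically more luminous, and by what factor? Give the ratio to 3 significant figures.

Star P: M = m − 5 log₁₀ d + 5 = -1.50 − 5·0.4654 + 5 = 1.173
Star Q: p = 11.1 mas = 0.0111″ → d = 1/p = 90.09 pc
Star Q: M = m − 5 log₁₀ d + 5 = -0.01 − 5·1.9547 + 5 = -4.783
ΔM = M_P − M_Q = 1.173 − (-4.783) = 5.956; smaller M is more luminous → Star Q.
L ratio = 10^(0.4 |ΔM|) = 10^2.383 = 241.3

Star Q is more luminous, by a factor of 241.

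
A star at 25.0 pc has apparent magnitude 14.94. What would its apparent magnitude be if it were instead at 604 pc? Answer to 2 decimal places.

Flux ∝ 1/d², so Δm = 5 log₁₀(d₂/d₁) = 5 log₁₀(604/25.0) = 6.915
m₂ = m₁ + Δm = 14.94 + (6.915) = 21.855

m ≈ 21.86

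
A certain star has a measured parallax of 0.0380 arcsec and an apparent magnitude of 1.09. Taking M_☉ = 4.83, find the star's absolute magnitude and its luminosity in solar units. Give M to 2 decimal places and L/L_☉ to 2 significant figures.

M ≈ -1.01; L/L_☉ ≈ 220

d = 1/p = 1/0.0380″ = 26.32 pc
M = m − 5 log₁₀ d + 5 = 1.09 − 5·1.4202 + 5 = -1.011
M − M_☉ = -1.011 − 4.83 = -5.841
L/L_☉ = 10^(−0.4 × -5.841) = 217.0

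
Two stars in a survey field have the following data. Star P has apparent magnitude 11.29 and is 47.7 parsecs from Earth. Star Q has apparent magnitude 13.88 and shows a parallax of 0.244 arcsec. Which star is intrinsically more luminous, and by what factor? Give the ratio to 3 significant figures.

Star P is more luminous, by a factor of 1470.

Star P: M = m − 5 log₁₀ d + 5 = 11.29 − 5·1.6785 + 5 = 7.897
Star Q: d = 1/p = 1/0.244″ = 4.098 pc
Star Q: M = m − 5 log₁₀ d + 5 = 13.88 − 5·0.6126 + 5 = 15.817
ΔM = M_P − M_Q = 7.897 − (15.817) = -7.920; smaller M is more luminous → Star P.
L ratio = 10^(0.4 |ΔM|) = 10^3.168 = 1472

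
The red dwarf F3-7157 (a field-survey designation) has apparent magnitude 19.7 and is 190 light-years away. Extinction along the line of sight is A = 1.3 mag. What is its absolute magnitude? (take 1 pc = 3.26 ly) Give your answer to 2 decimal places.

d = 190 ly / 3.26 = 58.28 pc
5 log₁₀(d/10 pc) = 5 log₁₀(58.28) − 5 = 3.828
M = m − 5 log₁₀(d/10) − A = 19.7 − 3.828 − 1.3 = 14.572

M ≈ 14.57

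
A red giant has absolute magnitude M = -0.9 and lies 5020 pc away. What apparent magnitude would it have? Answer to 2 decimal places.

m = M + 5 log₁₀ d − 5 = -0.9 + 5·3.7007 − 5 = 12.604

m ≈ 12.60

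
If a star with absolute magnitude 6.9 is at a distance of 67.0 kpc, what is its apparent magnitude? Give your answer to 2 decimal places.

m ≈ 26.03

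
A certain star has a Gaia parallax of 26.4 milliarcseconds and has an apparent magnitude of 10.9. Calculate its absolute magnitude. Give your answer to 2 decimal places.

M ≈ 8.01

p = 26.4 mas = 0.0264″ → d = 1/p = 37.88 pc
5 log₁₀(d/10 pc) = 5 log₁₀(37.88) − 5 = 2.892
M = m − 5 log₁₀(d/10) = 10.9 − 2.892 = 8.008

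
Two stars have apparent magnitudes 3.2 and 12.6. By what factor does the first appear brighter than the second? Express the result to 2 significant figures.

5800

Magnitude difference = -9.4
Flux ratio = 10^(−0.4 Δm) = 10^(−0.4 × -9.4) = 10^3.760 = 5754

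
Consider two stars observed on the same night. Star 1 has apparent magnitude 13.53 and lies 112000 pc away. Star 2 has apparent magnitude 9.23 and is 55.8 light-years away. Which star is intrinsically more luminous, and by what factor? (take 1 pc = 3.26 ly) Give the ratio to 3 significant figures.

Star 1 is more luminous, by a factor of 816000.

Star 1: M = m − 5 log₁₀ d + 5 = 13.53 − 5·5.0492 + 5 = -6.716
Star 2: d = 55.8 ly / 3.26 = 17.12 pc
Star 2: M = m − 5 log₁₀ d + 5 = 9.23 − 5·1.2334 + 5 = 8.063
ΔM = M_1 − M_2 = -6.716 − (8.063) = -14.779; smaller M is more luminous → Star 1.
L ratio = 10^(0.4 |ΔM|) = 10^5.912 = 815800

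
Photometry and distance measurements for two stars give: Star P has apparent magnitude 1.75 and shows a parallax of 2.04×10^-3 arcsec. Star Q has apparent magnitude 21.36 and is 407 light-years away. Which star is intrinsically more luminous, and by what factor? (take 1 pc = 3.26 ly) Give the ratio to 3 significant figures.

Star P is more luminous, by a factor of 1.08×10^9.

Star P: d = 1/p = 1/2.04×10^-3″ = 490.2 pc
Star P: M = m − 5 log₁₀ d + 5 = 1.75 − 5·2.6904 + 5 = -6.702
Star Q: d = 407 ly / 3.26 = 124.8 pc
Star Q: M = m − 5 log₁₀ d + 5 = 21.36 − 5·2.0964 + 5 = 15.878
ΔM = M_P − M_Q = -6.702 − (15.878) = -22.580; smaller M is more luminous → Star P.
L ratio = 10^(0.4 |ΔM|) = 10^9.032 = 1.076×10^9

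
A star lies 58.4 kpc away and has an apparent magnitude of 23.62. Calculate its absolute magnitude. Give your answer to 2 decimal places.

M ≈ 4.79

d = 58.4 kpc = 58400 pc
5 log₁₀(d/10 pc) = 5 log₁₀(58400) − 5 = 18.832
M = m − 5 log₁₀(d/10) = 23.62 − 18.832 = 4.788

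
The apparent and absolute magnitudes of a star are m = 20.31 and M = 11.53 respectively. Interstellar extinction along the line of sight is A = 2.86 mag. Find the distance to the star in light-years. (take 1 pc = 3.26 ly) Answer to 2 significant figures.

d ≈ 500 ly

m − M = 5 log₁₀(d/10 pc) + A  ⇒  20.31 − (11.53) − 2.86 = 5 log₁₀(d/10)
5.920 = 5 log₁₀(d/10)
log₁₀ d = (m − M − A)/5 + 1 = 2.1840
d = 10^2.1840 = 152.8 pc
= 498.0 ly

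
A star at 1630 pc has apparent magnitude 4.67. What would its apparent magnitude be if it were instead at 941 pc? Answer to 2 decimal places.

m ≈ 3.48

Flux ∝ 1/d², so Δm = 5 log₁₀(d₂/d₁) = 5 log₁₀(941/1630) = -1.193
m₂ = m₁ + Δm = 4.67 + (-1.193) = 3.477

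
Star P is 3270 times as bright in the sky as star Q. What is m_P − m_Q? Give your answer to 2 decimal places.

m_P − m_Q ≈ -8.79

Pogson: Δm = −2.5 log₁₀(ratio) = −2.5 log₁₀(3270) = −2.5 × 3.5145 = -8.786
Star P is brighter, so it has the smaller magnitude: the difference is negative.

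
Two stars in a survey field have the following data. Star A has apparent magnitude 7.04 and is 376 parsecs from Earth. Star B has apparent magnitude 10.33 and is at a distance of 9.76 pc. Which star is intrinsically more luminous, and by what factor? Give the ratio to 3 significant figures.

Star A is more luminous, by a factor of 30700.

Star A: M = m − 5 log₁₀ d + 5 = 7.04 − 5·2.5752 + 5 = -0.836
Star B: M = m − 5 log₁₀ d + 5 = 10.33 − 5·0.9894 + 5 = 10.383
ΔM = M_A − M_B = -0.836 − (10.383) = -11.219; smaller M is more luminous → Star A.
L ratio = 10^(0.4 |ΔM|) = 10^4.487 = 30720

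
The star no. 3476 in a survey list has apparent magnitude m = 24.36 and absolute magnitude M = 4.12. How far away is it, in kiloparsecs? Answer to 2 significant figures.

d ≈ 110 kpc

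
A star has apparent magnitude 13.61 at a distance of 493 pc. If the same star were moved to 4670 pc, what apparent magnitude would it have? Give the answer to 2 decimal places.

Flux ∝ 1/d², so Δm = 5 log₁₀(d₂/d₁) = 5 log₁₀(4670/493) = 4.882
m₂ = m₁ + Δm = 13.61 + (4.882) = 18.492

m ≈ 18.49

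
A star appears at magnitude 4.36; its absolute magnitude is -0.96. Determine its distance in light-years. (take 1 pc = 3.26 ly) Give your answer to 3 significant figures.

Distance modulus: m − M = 4.36 − (-0.96) = 5.320
m − M = 5 log₁₀ d − 5
log₁₀ d = (m − M)/5 + 1 = 2.0640
d = 10^2.0640 = 115.9 pc
= 377.8 ly

d ≈ 378 ly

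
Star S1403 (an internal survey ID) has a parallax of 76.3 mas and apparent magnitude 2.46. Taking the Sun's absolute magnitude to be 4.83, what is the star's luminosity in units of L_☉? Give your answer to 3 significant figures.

L/L_☉ ≈ 15.2

d = 1/p = 1000/76.3 mas = 13.11 pc
M = m − 5 log₁₀ d + 5 = 2.46 − 5·1.1175 + 5 = 1.873
M − M_☉ = 1.873 − 4.83 = -2.957
L/L_☉ = 10^(−0.4 × -2.957) = 15.24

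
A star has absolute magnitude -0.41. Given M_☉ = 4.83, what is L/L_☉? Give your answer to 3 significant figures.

L/L_☉ ≈ 125

M − M_☉ = -0.41 − 4.83 = -5.240
L/L_☉ = 10^(−0.4 (M − M_☉)) = 10^2.096 = 124.7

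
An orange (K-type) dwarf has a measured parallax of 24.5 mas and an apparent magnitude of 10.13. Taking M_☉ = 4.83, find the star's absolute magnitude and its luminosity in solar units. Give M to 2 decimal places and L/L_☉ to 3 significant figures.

M ≈ 7.08; L/L_☉ ≈ 0.126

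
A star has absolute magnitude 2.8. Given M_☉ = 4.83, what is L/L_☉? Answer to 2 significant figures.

M − M_☉ = 2.8 − 4.83 = -2.030
L/L_☉ = 10^(−0.4 (M − M_☉)) = 10^0.812 = 6.486

L/L_☉ ≈ 6.5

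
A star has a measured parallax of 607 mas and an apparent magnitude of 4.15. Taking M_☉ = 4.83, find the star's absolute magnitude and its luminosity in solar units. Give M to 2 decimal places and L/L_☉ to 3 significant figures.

d = 1/p = 1000/607 mas = 1.647 pc
M = m − 5 log₁₀ d + 5 = 4.15 − 5·0.2168 + 5 = 8.066
M − M_☉ = 8.066 − 4.83 = 3.236
L/L_☉ = 10^(−0.4 × 3.236) = 0.05077

M ≈ 8.07; L/L_☉ ≈ 0.0508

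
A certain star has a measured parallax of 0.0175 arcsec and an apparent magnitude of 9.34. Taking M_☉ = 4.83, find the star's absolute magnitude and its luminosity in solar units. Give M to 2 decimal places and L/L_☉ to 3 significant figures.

d = 1/p = 1/0.0175″ = 57.14 pc
M = m − 5 log₁₀ d + 5 = 9.34 − 5·1.7570 + 5 = 5.555
M − M_☉ = 5.555 − 4.83 = 0.725
L/L_☉ = 10^(−0.4 × 0.725) = 0.5128

M ≈ 5.56; L/L_☉ ≈ 0.513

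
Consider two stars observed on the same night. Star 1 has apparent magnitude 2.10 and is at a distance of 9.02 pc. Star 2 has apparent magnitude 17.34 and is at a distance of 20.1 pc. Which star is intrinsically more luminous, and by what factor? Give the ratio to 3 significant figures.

Star 1: M = m − 5 log₁₀ d + 5 = 2.10 − 5·0.9552 + 5 = 2.324
Star 2: M = m − 5 log₁₀ d + 5 = 17.34 − 5·1.3032 + 5 = 15.824
ΔM = M_1 − M_2 = 2.324 − (15.824) = -13.500; smaller M is more luminous → Star 1.
L ratio = 10^(0.4 |ΔM|) = 10^5.400 = 251200

Star 1 is more luminous, by a factor of 251000.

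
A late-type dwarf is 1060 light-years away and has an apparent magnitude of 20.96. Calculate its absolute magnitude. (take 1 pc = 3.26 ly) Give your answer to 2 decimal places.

d = 1060 ly / 3.26 = 325.2 pc
5 log₁₀(d/10 pc) = 5 log₁₀(325.2) − 5 = 7.560
M = m − 5 log₁₀(d/10) = 20.96 − 7.560 = 13.400

M ≈ 13.40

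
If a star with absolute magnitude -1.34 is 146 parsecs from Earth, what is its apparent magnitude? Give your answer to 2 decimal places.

m = M + 5 log₁₀ d − 5 = -1.34 + 5·2.1644 − 5 = 4.482

m ≈ 4.48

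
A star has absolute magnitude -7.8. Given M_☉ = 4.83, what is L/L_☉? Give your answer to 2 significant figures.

M − M_☉ = -7.8 − 4.83 = -12.630
L/L_☉ = 10^(−0.4 (M − M_☉)) = 10^5.052 = 112700

L/L_☉ ≈ 110000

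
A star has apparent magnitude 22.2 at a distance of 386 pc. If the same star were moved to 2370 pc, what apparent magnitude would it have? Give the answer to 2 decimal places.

m ≈ 26.14

Flux ∝ 1/d², so Δm = 5 log₁₀(d₂/d₁) = 5 log₁₀(2370/386) = 3.941
m₂ = m₁ + Δm = 22.2 + (3.941) = 26.141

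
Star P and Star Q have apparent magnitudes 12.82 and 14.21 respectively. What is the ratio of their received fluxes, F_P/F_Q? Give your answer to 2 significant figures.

Δm = 12.82 − (14.21) = -1.39
Flux ratio = 10^(−0.4 Δm) = 10^(−0.4 × -1.39) = 10^0.556 = 3.597

F_P/F_Q ≈ 3.6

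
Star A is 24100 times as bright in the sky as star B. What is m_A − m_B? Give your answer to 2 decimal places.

m_A − m_B ≈ -10.96

Pogson: Δm = −2.5 log₁₀(ratio) = −2.5 log₁₀(24100) = −2.5 × 4.3820 = -10.955
Star A is brighter, so it has the smaller magnitude: the difference is negative.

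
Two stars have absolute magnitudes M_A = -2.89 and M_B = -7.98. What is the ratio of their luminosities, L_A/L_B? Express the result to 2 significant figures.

ΔM = M_A − M_B = 5.09
L_A/L_B = 10^(−0.4 ΔM) = 10^-2.036 = 9.204×10^-3

L_A/L_B ≈ 9.2×10^-3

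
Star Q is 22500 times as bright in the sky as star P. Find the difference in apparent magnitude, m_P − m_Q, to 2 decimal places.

Pogson: Δm = −2.5 log₁₀(ratio) = −2.5 log₁₀(22500) = −2.5 × 4.3522 = -10.880
Star Q is brighter so has the smaller magnitude: m_P − m_Q is positive.

m_P − m_Q ≈ 10.88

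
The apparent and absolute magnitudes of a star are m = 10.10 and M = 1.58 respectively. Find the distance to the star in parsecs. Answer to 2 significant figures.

d ≈ 510 pc

μ = m − M = 8.520
m − M = 5 log₁₀ d − 5
log₁₀ d = (m − M)/5 + 1 = 2.7040
d = 10^2.7040 = 505.8 pc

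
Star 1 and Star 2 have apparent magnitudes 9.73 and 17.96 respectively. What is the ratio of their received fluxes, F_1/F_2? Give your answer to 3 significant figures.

F_1/F_2 ≈ 1960

Δm = 9.73 − (17.96) = -8.23
Flux ratio = 10^(−0.4 Δm) = 10^(−0.4 × -8.23) = 10^3.292 = 1959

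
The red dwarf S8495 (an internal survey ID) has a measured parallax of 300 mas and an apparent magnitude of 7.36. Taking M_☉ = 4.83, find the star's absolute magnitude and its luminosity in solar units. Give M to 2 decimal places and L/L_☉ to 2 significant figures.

d = 1/p = 1000/300 mas = 3.333 pc
M = m − 5 log₁₀ d + 5 = 7.36 − 5·0.5229 + 5 = 9.746
M − M_☉ = 9.746 − 4.83 = 4.916
L/L_☉ = 10^(−0.4 × 4.916) = 0.01081

M ≈ 9.75; L/L_☉ ≈ 0.011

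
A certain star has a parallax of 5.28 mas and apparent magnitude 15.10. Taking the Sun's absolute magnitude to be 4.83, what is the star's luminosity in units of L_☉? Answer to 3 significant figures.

L/L_☉ ≈ 0.0280

d = 1/p = 1000/5.28 mas = 189.4 pc
M = m − 5 log₁₀ d + 5 = 15.10 − 5·2.2774 + 5 = 8.713
M − M_☉ = 8.713 − 4.83 = 3.883
L/L_☉ = 10^(−0.4 × 3.883) = 0.02797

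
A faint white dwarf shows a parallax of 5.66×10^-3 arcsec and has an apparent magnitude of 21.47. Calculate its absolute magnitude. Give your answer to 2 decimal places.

M ≈ 15.23

d = 1/p = 1/5.66×10^-3″ = 176.7 pc
5 log₁₀(d/10 pc) = 5 log₁₀(176.7) − 5 = 6.236
M = m − 5 log₁₀(d/10) = 21.47 − 6.236 = 15.234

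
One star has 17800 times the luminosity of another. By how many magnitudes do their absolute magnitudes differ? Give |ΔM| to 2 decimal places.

|ΔM| ≈ 10.63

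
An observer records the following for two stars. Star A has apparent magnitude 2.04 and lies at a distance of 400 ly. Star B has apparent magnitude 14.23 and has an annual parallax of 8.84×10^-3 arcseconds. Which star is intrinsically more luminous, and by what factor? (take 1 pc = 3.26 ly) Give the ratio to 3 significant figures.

Star A: d = 400 ly / 3.26 = 122.7 pc
Star A: M = m − 5 log₁₀ d + 5 = 2.04 − 5·2.0888 + 5 = -3.404
Star B: d = 1/p = 1/8.84×10^-3″ = 113.1 pc
Star B: M = m − 5 log₁₀ d + 5 = 14.23 − 5·2.0535 + 5 = 8.962
ΔM = M_A − M_B = -3.404 − (8.962) = -12.366; smaller M is more luminous → Star A.
L ratio = 10^(0.4 |ΔM|) = 10^4.947 = 88430

Star A is more luminous, by a factor of 88400.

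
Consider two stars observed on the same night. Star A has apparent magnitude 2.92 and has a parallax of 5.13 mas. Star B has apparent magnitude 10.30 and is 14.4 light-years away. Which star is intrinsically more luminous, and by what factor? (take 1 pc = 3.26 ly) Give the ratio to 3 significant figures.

Star A: p = 5.13 mas = 5.13×10^-3″ → d = 1/p = 194.9 pc
Star A: M = m − 5 log₁₀ d + 5 = 2.92 − 5·2.2899 + 5 = -3.529
Star B: d = 14.4 ly / 3.26 = 4.417 pc
Star B: M = m − 5 log₁₀ d + 5 = 10.30 − 5·0.6451 + 5 = 12.074
ΔM = M_A − M_B = -3.529 − (12.074) = -15.604; smaller M is more luminous → Star A.
L ratio = 10^(0.4 |ΔM|) = 10^6.241 = 1.744×10^6

Star A is more luminous, by a factor of 1.74×10^6.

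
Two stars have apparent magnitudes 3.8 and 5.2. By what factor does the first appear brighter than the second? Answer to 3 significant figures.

3.63

Δm = 3.8 − (5.2) = -1.4
Flux ratio = 10^(−0.4 Δm) = 10^(−0.4 × -1.4) = 10^0.560 = 3.631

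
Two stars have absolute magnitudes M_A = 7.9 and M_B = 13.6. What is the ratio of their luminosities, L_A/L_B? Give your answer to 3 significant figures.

L_A/L_B ≈ 191

ΔM = M_A − M_B = -5.7
L_A/L_B = 10^(−0.4 ΔM) = 10^2.280 = 190.5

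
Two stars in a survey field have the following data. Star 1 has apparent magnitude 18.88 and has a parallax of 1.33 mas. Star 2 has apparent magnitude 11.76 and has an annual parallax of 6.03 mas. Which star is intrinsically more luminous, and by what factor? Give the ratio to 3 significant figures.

Star 2 is more luminous, by a factor of 34.3.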